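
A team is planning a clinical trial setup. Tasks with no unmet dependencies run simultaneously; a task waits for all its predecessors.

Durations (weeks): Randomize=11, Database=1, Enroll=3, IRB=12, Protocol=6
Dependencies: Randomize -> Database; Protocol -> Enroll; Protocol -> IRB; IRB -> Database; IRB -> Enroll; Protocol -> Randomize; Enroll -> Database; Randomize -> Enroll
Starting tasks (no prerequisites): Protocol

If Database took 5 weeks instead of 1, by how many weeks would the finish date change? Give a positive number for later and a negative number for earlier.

Baseline: Protocol→IRB→Enroll→Database = 6+12+3+1 = 22 → 22 weeks.
Since Database is critical, the +4 change carries straight to that chain (now 26 weeks).
That remains the longest chain; total 26 weeks.
Change in finish: 26 − 22 = +4 weeks.

4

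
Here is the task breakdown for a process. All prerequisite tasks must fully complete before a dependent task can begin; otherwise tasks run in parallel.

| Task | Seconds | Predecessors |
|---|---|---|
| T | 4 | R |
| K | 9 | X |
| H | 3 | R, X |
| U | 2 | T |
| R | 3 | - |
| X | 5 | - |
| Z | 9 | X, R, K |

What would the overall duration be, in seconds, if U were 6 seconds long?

23

Baseline: X→K→Z = 5+9+9 = 23 → 23 seconds.
The longest path through U is only 9 seconds, so U has float 14.
The critical path is still X→K→Z; finish is now 23 seconds.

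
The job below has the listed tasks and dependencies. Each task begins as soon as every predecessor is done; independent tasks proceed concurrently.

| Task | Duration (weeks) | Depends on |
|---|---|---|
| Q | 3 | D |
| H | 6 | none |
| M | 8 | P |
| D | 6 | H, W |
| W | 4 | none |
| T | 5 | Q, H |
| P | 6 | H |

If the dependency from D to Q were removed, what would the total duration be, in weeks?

Before: longest chain H→D→Q→T = 6+6+3+5 = 20, finish 20.
Without D→Q, Q's earliest start moves from 12 to 0.
The longest chain is now H→P→M = 6+6+8 = 20, so the job takes 20 weeks.

20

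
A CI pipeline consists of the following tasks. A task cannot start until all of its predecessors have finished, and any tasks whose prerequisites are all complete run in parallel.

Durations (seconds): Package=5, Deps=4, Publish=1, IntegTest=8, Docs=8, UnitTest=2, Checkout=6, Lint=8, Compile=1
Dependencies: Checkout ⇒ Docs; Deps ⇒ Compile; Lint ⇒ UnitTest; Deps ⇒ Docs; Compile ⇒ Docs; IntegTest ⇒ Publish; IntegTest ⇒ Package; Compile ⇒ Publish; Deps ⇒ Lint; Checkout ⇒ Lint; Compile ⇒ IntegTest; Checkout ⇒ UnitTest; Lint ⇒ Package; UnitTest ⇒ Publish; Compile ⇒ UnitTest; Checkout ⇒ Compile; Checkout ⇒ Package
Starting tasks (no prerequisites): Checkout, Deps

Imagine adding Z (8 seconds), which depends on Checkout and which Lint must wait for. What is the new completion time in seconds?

Originally the job takes 20 seconds.
With Z inserted, Lint now waits for max(Deps, Checkout, Z).
New critical path: Checkout→Z→Lint→Package = 6+8+8+5 = 27 ⇒ 27 seconds.

27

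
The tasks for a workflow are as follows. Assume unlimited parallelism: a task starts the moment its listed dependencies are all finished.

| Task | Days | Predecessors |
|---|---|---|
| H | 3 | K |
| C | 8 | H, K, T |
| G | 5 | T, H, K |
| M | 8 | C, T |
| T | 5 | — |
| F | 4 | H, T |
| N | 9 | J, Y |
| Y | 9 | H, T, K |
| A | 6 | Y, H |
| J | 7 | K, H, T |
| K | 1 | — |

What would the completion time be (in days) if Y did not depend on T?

With the dependency in place, T→Y→N = 5+9+9 = 23 sets the finish at 23 days.
Without T→Y, Y's earliest start moves from 5 to 4.
After: K→H→Y→N = 1+3+9+9 = 22 → 22 days.

22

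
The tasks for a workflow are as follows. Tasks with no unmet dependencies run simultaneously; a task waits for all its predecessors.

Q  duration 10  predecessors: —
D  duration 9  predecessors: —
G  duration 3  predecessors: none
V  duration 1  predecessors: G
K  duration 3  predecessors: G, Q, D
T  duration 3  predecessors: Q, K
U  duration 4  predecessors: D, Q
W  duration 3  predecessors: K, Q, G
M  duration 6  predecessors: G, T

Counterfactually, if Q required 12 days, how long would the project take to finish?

The binding path is Q→K→T→M = 10+3+3+6 = 22; finish at 22 days.
Q lies on that path, so at 12 days the path becomes 24 days.
The critical path is still Q→K→T→M; finish is now 24 days.

24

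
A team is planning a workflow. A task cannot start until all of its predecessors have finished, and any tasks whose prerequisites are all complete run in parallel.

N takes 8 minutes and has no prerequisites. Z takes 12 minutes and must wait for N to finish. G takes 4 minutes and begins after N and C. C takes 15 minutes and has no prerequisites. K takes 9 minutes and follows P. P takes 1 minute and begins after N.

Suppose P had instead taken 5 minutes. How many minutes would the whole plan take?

The binding path is N→Z = 8+12 = 20; finish at 20 minutes.
P has 2 minutes of float (longest path through it is 18).
The binding chain switches to N→P→K = 8+5+9 = 22; finish 22 minutes.

22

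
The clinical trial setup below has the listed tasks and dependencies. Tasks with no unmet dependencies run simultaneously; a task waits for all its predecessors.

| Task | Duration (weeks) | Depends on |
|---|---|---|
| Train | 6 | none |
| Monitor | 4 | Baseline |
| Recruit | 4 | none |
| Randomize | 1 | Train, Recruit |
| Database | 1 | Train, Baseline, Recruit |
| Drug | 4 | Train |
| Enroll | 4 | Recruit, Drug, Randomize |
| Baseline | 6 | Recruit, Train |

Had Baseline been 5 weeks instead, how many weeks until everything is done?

15

The binding path is Train→Baseline→Monitor = 6+6+4 = 16; finish at 16 weeks.
Baseline lies on that path, so at 5 weeks the path becomes 15 weeks.
The critical path is still Train→Baseline→Monitor; finish is now 15 weeks.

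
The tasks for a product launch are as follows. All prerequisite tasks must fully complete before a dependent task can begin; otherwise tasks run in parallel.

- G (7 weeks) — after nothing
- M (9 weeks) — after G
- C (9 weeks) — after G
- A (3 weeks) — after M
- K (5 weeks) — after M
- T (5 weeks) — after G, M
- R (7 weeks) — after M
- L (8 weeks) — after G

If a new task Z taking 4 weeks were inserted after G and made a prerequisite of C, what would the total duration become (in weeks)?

23

Originally the schedule takes 23 weeks.
With Z inserted, C now waits for max(G, Z).
New critical path: G→M→R = 7+9+7 = 23 ⇒ 23 weeks.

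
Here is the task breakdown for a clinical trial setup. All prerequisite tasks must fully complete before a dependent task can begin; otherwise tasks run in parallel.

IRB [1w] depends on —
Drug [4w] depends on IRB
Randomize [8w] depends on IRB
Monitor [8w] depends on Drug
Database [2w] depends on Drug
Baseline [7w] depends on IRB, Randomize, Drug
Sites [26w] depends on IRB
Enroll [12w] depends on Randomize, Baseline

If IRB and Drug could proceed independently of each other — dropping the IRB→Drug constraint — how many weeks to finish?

With the dependency in place, IRB→Randomize→Baseline→Enroll = 1+8+7+12 = 28 sets the finish at 28 weeks.
Without IRB→Drug, Drug's earliest start moves from 1 to 0.
New critical path: IRB→Randomize→Baseline→Enroll = 1+8+7+12 = 28 ⇒ 28 weeks.

28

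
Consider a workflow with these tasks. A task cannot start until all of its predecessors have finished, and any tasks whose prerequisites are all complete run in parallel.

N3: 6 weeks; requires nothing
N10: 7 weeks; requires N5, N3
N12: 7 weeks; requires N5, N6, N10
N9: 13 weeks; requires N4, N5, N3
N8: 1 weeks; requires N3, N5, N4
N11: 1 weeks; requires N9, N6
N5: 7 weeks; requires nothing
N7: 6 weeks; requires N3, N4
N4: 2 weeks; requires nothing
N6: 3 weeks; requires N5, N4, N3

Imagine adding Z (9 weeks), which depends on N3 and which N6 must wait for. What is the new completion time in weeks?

Originally the workflow takes 21 weeks.
With Z inserted, N6 now waits for max(N5, N4, N3, Z).
New critical path: N3→Z→N6→N12 = 6+9+3+7 = 25 ⇒ 25 weeks.

25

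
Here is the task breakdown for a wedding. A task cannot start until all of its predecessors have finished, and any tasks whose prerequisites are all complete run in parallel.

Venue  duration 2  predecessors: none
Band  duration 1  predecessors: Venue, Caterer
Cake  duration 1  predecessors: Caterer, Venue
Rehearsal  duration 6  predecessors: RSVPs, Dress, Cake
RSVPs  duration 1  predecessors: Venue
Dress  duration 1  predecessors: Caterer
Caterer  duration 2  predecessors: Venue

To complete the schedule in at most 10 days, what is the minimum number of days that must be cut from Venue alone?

Current finish: 11 days; target: 10.
Venue is on every critical path, so each day cut from Venue cuts the finish by one (this holds down to a finish of 10).
Need 11 − 10 = 1 day off Venue → Venue becomes 1 day, finish becomes 10.

1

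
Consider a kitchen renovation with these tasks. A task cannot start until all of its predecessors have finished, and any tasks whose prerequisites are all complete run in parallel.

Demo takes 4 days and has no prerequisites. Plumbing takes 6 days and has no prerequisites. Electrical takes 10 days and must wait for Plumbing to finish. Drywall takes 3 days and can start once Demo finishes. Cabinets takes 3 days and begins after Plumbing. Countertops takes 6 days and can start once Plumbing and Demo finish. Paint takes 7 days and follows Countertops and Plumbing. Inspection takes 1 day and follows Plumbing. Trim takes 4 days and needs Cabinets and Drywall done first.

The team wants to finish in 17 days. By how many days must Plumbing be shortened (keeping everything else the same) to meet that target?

2

Current finish: 19 days; target: 17.
Plumbing is on every critical path, so each day cut from Plumbing cuts the finish by one (this holds down to a finish of 17).
Need 19 − 17 = 2 days off Plumbing → Plumbing becomes 4 days, finish becomes 17.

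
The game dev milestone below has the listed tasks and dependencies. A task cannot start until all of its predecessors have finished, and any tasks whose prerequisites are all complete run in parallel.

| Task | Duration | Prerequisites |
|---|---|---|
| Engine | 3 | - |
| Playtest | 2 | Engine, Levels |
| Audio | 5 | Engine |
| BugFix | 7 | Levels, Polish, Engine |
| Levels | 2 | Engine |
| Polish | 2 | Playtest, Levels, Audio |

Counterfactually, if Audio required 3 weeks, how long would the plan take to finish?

As given, the longest chain is Engine→Audio→Polish→BugFix = 3+5+2+7 = 17, so the finish is 17 weeks.
Audio lies on that path, so at 3 weeks the path becomes 15 weeks.
Now Engine→Levels→Playtest→Polish→BugFix = 3+2+2+2+7 = 16 is longest, so the finish becomes 16 weeks.

16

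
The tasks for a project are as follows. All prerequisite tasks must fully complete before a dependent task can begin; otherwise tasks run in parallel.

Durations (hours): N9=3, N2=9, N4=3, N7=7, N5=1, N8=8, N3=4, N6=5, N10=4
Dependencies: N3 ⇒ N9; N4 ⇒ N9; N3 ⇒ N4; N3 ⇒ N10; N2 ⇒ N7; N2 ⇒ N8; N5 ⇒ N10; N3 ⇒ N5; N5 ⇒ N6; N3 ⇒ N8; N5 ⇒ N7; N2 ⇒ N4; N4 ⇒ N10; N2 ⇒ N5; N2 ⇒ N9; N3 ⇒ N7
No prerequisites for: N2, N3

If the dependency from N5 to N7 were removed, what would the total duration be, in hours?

With the dependency in place, N2→N5→N7 = 9+1+7 = 17 sets the finish at 17 hours.
Without N5→N7, N7's earliest start moves from 10 to 9.
New critical path: N2→N8 = 9+8 = 17 ⇒ 17 hours.

17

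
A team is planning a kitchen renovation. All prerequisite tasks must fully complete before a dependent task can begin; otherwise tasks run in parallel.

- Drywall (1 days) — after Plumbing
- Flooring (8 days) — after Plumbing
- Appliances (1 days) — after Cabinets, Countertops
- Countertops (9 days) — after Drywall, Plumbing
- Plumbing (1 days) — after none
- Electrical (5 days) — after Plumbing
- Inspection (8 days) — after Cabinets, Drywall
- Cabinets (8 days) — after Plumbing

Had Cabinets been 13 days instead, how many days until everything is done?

22

The binding path is Plumbing→Cabinets→Inspection = 1+8+8 = 17; finish at 17 days.
Cabinets lies on that path, so at 13 days the path becomes 22 days.
The critical path is still Plumbing→Cabinets→Inspection; finish is now 22 days.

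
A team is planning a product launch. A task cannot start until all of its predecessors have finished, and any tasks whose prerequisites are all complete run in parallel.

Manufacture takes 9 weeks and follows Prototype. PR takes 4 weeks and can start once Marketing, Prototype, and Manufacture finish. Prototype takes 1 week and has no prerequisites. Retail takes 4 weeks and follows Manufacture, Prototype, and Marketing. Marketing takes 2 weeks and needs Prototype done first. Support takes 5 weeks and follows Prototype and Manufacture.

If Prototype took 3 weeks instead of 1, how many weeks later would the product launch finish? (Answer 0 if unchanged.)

2

As given, the longest chain is Prototype→Manufacture→Support = 1+9+5 = 15, so the finish is 15 weeks.
Prototype is on the critical path; changing it to 3 makes that path 17 weeks.
That remains the longest chain; total 17 weeks.
Change in finish: 17 − 15 = +2 weeks.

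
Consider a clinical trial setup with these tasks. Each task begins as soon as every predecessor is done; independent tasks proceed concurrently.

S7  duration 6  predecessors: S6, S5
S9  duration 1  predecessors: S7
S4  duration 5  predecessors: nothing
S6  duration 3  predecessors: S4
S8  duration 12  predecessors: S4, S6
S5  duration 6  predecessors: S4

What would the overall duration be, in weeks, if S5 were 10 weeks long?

22

Actual critical path: S4→S6→S8 = 5+3+12 = 20 ⇒ 20 weeks.
S5 is off the critical path — its longest chain is 18 weeks, giving 2 of slack.
Now S4→S5→S7→S9 = 5+10+6+1 = 22 is longest, so the finish becomes 22 weeks.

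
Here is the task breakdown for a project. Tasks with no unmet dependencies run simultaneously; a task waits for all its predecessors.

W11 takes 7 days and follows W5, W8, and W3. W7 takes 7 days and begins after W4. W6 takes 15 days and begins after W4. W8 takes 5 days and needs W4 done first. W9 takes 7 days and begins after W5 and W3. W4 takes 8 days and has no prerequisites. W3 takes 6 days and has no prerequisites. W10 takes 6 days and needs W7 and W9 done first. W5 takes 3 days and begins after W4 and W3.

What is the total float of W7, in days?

The longest chain is W4→W5→W9→W10 = 8+3+7+6 = 24; overall finish 24 days.
Longest path through W7: 21 days (earliest finish 15, latest finish 18).
Float = 24 − 21 = 3.

3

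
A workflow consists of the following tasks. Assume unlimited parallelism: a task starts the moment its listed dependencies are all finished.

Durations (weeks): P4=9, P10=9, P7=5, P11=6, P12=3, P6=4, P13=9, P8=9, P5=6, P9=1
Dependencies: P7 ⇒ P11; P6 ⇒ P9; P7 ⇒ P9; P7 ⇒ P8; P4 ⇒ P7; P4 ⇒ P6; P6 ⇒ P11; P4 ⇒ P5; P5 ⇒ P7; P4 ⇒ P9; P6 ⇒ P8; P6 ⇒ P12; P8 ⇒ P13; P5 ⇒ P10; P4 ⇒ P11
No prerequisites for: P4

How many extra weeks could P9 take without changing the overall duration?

P4→P5→P7→P8→P13 = 9+6+5+9+9 = 38 sets the makespan at 38 weeks.
The longest chain containing P9 totals 21 weeks.
So P9 can slip 38 − 21 = 17 weeks.

17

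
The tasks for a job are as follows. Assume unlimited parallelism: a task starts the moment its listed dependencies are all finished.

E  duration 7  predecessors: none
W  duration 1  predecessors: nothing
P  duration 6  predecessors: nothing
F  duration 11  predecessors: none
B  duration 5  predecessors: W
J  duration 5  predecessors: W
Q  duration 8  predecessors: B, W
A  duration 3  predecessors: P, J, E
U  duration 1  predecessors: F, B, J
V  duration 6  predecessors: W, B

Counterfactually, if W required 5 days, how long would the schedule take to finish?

18

The binding path is W→B→Q = 1+5+8 = 14; finish at 14 days.
Since W is critical, the +4 change carries straight to that chain (now 18 days).
No other chain overtakes it, so the finish is 18 days.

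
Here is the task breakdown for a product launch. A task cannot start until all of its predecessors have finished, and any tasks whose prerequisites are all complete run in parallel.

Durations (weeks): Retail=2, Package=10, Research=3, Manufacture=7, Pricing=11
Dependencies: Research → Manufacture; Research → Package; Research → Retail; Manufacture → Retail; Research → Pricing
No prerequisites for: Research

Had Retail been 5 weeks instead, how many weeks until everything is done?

The binding path is Research→Pricing = 3+11 = 14; finish at 14 weeks.
The longest path through Retail is only 12 weeks, so Retail has float 2.
New critical path: Research→Manufacture→Retail = 3+7+5 = 15 ⇒ 15 weeks.

15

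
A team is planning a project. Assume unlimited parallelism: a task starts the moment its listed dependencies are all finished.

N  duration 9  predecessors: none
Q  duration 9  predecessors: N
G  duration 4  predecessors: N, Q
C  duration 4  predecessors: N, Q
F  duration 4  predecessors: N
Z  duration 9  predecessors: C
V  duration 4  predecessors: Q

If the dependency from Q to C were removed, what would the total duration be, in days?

Before: longest chain N→Q→C→Z = 9+9+4+9 = 31, finish 31.
Without Q→C, C's earliest start moves from 18 to 9.
New critical path: N→Q→G = 9+9+4 = 22 ⇒ 22 days.

22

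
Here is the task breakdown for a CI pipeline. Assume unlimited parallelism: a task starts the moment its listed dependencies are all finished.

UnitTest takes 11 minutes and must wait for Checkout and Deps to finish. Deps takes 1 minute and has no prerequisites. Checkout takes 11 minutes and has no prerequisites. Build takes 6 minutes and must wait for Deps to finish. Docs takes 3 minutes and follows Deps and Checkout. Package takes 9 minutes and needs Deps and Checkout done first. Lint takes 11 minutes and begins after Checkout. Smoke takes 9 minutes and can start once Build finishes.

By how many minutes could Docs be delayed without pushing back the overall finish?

The longest chain is Checkout→Lint = 11+11 = 22; overall finish 22 minutes.
The longest chain containing Docs totals 14 minutes.
Slack of Docs = 19 − 11 = 8 minutes.

8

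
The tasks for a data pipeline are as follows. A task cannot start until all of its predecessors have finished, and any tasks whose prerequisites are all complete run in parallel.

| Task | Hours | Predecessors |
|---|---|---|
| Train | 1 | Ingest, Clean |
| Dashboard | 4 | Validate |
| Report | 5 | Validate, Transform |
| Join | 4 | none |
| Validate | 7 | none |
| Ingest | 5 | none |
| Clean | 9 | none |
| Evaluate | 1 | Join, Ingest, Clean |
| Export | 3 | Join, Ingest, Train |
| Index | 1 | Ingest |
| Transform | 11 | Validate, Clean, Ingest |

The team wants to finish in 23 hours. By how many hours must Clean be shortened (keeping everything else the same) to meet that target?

2

Current finish: 25 hours; target: 23.
Clean is on every critical path, so each hour cut from Clean cuts the finish by one (this holds down to a finish of 23).
Need 25 − 23 = 2 hours off Clean → Clean becomes 7 hours, finish becomes 23.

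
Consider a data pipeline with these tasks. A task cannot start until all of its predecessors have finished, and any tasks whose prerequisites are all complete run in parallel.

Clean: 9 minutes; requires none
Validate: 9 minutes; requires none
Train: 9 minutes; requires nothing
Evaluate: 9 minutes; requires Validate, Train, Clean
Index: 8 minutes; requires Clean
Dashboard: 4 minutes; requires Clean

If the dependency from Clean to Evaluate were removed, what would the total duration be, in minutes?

With the dependency in place, Clean→Evaluate = 9+9 = 18 sets the finish at 18 minutes.
Dropping Clean→Evaluate doesn't change Evaluate's earliest start (9); another predecessor still binds.
After: Validate→Evaluate = 9+9 = 18 → 18 minutes.

18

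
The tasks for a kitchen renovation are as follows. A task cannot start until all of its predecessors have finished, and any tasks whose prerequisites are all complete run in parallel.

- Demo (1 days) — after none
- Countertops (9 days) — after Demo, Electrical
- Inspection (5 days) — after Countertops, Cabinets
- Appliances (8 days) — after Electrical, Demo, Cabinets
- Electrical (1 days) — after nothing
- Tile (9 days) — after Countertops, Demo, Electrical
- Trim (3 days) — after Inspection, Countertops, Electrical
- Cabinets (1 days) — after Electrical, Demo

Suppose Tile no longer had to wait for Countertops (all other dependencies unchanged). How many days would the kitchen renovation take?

18

Before: longest chain Demo→Countertops→Tile = 1+9+9 = 19, finish 19.
Without Countertops→Tile, Tile's earliest start moves from 10 to 1.
New critical path: Demo→Countertops→Inspection→Trim = 1+9+5+3 = 18 ⇒ 18 days.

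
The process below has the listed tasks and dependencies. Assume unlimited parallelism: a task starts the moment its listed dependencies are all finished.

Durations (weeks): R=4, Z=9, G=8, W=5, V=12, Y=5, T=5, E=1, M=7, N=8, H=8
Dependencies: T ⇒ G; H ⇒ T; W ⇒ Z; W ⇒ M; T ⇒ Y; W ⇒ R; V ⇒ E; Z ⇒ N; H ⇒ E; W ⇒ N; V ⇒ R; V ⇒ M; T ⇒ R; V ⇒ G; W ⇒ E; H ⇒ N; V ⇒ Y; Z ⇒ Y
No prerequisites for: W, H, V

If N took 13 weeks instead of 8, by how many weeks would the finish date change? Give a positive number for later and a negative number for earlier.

5

The binding path is W→Z→N = 5+9+8 = 22; finish at 22 weeks.
Since N is critical, the +5 change carries straight to that chain (now 27 weeks).
That remains the longest chain; total 27 weeks.
Change in finish: 27 − 22 = +5 weeks.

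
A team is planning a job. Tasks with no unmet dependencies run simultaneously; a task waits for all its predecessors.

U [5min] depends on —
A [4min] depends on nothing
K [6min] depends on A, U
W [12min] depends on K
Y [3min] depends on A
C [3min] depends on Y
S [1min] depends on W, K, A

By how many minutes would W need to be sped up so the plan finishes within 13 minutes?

Current finish: 24 minutes; target: 13.
W is on every critical path, so each minute cut from W cuts the finish by one (this holds down to a finish of 13).
Need 24 − 13 = 11 minutes off W → W becomes 1 minute, finish becomes 13.

11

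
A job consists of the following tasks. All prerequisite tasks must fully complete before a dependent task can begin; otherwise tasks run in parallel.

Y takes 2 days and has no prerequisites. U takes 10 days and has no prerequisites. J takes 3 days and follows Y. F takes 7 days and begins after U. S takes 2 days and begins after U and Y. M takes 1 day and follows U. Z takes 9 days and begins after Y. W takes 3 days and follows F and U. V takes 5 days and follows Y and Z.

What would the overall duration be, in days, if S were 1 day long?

20

Actual critical path: U→F→W = 10+7+3 = 20 ⇒ 20 days.
S has 8 days of float (longest path through it is 12).
No other chain overtakes it, so the finish is 20 days.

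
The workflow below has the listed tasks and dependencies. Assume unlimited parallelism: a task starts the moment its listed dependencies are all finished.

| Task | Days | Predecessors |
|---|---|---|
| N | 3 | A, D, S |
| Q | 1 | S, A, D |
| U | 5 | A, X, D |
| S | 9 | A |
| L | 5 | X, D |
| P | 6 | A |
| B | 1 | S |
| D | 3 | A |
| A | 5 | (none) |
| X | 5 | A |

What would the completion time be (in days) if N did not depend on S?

With the dependency in place, A→S→N = 5+9+3 = 17 sets the finish at 17 days.
Without S→N, N's earliest start moves from 14 to 8.
After: A→S→Q = 5+9+1 = 15 → 15 days.

15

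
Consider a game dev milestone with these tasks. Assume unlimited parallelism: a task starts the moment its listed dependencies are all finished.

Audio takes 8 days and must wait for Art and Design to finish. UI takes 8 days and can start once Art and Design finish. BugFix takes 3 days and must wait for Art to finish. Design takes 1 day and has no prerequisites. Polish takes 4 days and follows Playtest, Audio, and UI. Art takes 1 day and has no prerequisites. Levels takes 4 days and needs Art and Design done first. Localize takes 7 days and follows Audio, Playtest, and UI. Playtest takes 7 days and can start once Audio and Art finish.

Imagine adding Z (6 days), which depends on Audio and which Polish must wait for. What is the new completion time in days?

Originally the game dev milestone takes 23 days.
With Z inserted, Polish now waits for max(Playtest, Audio, UI, Z).
New critical path: Design→Audio→Playtest→Localize = 1+8+7+7 = 23 ⇒ 23 days.

23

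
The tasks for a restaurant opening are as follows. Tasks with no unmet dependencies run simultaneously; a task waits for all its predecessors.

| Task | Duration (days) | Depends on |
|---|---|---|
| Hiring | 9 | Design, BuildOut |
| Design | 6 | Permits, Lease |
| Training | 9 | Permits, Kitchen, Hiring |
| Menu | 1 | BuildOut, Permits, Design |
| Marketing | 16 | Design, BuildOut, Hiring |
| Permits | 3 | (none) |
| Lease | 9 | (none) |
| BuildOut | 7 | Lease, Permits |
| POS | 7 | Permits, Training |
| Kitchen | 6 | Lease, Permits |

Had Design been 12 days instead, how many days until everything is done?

46

As given, the longest chain is Lease→BuildOut→Hiring→Training→POS = 9+7+9+9+7 = 41, so the finish is 41 days.
The longest path through Design is only 40 days, so Design has float 1.
New critical path: Lease→Design→Hiring→Training→POS = 9+12+9+9+7 = 46 ⇒ 46 days.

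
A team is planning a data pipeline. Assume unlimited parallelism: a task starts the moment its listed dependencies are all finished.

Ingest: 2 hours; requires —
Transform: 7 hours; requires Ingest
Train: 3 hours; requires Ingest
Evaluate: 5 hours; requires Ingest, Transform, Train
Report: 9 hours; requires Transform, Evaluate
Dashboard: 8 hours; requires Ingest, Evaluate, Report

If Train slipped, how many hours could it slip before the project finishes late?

Critical path: Ingest→Transform→Evaluate→Report→Dashboard = 2+7+5+9+8 = 31, so the finish is 31 hours.
The longest chain containing Train totals 27 hours.
Slack of Train = 6 − 2 = 4 hours.

4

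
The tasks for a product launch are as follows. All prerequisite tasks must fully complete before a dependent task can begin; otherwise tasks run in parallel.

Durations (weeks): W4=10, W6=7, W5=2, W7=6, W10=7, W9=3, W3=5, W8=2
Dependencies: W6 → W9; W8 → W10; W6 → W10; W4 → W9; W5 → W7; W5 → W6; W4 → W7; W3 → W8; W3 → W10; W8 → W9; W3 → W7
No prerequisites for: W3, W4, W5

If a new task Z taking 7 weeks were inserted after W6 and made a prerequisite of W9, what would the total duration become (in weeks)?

Originally the schedule takes 16 weeks.
With Z inserted, W9 now waits for max(W8, W4, W6, Z).
New critical path: W5→W6→Z→W9 = 2+7+7+3 = 19 ⇒ 19 weeks.

19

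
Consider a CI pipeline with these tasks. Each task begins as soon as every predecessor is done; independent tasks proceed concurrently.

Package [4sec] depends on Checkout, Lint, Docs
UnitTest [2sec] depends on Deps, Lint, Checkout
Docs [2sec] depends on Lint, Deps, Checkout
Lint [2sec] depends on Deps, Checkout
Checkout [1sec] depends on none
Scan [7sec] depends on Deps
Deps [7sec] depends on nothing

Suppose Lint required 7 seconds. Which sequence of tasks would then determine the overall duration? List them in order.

Deps, Lint, Docs, Package

Actual critical path: Deps→Lint→Docs→Package = 7+2+2+4 = 15 ⇒ 15 seconds.
Lint lies on that path, so at 7 seconds the path becomes 20 seconds.
The critical path is still Deps→Lint→Docs→Package; finish is now 20 seconds.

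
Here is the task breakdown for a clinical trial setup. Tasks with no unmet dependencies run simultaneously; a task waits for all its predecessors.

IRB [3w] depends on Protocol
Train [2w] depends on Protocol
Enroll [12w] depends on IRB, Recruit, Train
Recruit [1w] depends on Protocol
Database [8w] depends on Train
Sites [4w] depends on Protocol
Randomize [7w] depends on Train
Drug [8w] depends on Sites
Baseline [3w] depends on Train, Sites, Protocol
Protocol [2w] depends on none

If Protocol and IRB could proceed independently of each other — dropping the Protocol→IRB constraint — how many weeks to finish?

16

Original critical path: Protocol→IRB→Enroll = 2+3+12 = 17 ⇒ 17 weeks.
Without Protocol→IRB, IRB's earliest start moves from 2 to 0.
After: Protocol→Train→Enroll = 2+2+12 = 16 → 16 weeks.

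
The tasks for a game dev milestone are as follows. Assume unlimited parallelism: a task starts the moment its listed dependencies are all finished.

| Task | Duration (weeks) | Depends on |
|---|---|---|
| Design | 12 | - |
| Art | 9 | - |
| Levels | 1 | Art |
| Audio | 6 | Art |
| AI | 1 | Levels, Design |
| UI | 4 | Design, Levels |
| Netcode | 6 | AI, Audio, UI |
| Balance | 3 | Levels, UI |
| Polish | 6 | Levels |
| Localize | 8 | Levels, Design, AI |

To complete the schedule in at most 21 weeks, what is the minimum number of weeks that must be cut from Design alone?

Current finish: 22 weeks; target: 21.
Design is on every critical path, so each week cut from Design cuts the finish by one (this holds down to a finish of 21).
Need 22 − 21 = 1 week off Design → Design becomes 11 weeks, finish becomes 21.

1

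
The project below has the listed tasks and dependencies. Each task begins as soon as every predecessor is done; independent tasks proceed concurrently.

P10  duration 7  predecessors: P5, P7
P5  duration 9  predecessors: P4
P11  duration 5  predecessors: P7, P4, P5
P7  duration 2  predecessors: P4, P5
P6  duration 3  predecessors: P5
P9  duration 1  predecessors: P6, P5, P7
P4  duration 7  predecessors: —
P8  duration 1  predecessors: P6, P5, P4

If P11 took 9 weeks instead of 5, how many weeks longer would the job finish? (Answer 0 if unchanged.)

As given, the longest chain is P4→P5→P7→P10 = 7+9+2+7 = 25, so the finish is 25 weeks.
P11 has 2 weeks of float (longest path through it is 23).
New critical path: P4→P5→P7→P11 = 7+9+2+9 = 27 ⇒ 27 weeks.
Change in finish: 27 − 25 = +2 weeks.

2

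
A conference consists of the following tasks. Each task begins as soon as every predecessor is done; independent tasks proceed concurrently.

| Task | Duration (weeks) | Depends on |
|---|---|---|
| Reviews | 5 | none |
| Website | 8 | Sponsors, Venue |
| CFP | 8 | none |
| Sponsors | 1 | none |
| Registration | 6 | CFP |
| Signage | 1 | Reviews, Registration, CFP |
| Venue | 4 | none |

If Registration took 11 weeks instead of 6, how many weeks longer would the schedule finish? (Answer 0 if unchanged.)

5

As given, the longest chain is CFP→Registration→Signage = 8+6+1 = 15, so the finish is 15 weeks.
Since Registration is critical, the +5 change carries straight to that chain (now 20 weeks).
The critical path is still CFP→Registration→Signage; finish is now 20 weeks.
Change in finish: 20 − 15 = +5 weeks.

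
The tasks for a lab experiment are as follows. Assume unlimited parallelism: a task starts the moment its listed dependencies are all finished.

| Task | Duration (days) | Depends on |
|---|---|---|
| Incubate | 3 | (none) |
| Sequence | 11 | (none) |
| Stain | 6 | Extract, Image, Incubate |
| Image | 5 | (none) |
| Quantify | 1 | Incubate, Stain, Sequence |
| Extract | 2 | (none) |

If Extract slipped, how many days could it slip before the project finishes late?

Critical path: Sequence→Quantify = 11+1 = 12, so the finish is 12 days.
Longest path through Extract: 9 days (earliest finish 2, latest finish 5).
So Extract can slip 5 − 2 = 3 days.

3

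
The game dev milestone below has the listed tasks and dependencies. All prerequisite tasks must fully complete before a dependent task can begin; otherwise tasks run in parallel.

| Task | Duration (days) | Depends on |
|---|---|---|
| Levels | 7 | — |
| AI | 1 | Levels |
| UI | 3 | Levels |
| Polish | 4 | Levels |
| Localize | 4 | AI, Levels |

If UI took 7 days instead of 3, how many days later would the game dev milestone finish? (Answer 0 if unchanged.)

2

The binding path is Levels→AI→Localize = 7+1+4 = 12; finish at 12 days.
UI has 2 days of float (longest path through it is 10).
The binding chain switches to Levels→UI = 7+7 = 14; finish 14 days.
Change in finish: 14 − 12 = +2 days.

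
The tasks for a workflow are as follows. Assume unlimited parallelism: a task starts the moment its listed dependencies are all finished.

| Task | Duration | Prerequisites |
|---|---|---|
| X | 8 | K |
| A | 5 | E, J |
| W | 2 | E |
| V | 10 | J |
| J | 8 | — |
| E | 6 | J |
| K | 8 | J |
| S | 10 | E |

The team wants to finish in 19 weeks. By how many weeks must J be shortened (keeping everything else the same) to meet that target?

5

Current finish: 24 weeks; target: 19.
J is on every critical path, so each week cut from J cuts the finish by one (this holds down to a finish of 17).
Need 24 − 19 = 5 weeks off J → J becomes 3 weeks, finish becomes 19.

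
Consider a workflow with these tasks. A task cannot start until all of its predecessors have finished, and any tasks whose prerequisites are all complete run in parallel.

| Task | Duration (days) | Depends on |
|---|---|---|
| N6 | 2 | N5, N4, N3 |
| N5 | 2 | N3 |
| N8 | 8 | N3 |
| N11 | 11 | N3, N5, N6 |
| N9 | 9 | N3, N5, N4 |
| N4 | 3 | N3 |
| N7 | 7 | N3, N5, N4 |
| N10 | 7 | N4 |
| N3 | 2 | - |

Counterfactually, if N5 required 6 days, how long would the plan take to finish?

Actual critical path: N3→N4→N6→N11 = 2+3+2+11 = 18 ⇒ 18 days.
N5 is off the critical path — its longest chain is 17 days, giving 1 of slack.
Now N3→N5→N6→N11 = 2+6+2+11 = 21 is longest, so the finish becomes 21 days.

21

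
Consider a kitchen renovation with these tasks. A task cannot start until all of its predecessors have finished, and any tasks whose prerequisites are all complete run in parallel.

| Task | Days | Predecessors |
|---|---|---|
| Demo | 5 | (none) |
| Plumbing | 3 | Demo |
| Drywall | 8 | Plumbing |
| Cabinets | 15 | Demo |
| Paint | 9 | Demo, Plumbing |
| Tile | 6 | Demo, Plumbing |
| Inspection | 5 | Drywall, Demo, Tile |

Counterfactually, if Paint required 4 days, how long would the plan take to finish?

As given, the longest chain is Demo→Plumbing→Drywall→Inspection = 5+3+8+5 = 21, so the finish is 21 days.
The longest path through Paint is only 17 days, so Paint has float 4.
No other chain overtakes it, so the finish is 21 days.

21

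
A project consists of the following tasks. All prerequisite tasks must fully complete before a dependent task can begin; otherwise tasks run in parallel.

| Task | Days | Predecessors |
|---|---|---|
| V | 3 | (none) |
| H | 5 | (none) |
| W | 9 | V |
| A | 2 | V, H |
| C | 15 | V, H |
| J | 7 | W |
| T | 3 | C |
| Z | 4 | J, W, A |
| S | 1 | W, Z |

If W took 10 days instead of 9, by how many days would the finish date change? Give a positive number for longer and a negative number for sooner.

Actual critical path: V→W→J→Z→S = 3+9+7+4+1 = 24 ⇒ 24 days.
Since W is critical, the +1 change carries straight to that chain (now 25 days).
The critical path is still V→W→J→Z→S; finish is now 25 days.
Change in finish: 25 − 24 = +1 days.

1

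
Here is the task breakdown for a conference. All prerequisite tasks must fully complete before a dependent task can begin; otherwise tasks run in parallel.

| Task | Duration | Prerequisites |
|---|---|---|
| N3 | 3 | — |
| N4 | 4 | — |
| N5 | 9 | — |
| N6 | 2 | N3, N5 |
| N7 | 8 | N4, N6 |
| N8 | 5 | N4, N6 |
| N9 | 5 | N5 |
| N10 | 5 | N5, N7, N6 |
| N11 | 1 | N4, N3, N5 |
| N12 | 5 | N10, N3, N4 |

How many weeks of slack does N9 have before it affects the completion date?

Critical path: N5→N6→N7→N10→N12 = 9+2+8+5+5 = 29, so the finish is 29 weeks.
Longest path through N9: 14 weeks (earliest finish 14, latest finish 29).
So N9 can slip 29 − 14 = 15 weeks.

15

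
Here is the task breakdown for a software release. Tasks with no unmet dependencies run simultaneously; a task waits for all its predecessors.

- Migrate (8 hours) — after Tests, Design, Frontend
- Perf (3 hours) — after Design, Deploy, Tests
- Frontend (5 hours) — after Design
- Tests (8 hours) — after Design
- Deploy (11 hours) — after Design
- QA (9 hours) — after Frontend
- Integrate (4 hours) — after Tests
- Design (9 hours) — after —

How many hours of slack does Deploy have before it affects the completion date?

The longest chain is Design→Tests→Migrate = 9+8+8 = 25; overall finish 25 hours.
Longest path through Deploy: 23 hours (earliest finish 20, latest finish 22).
So Deploy can slip 22 − 20 = 2 hours.

2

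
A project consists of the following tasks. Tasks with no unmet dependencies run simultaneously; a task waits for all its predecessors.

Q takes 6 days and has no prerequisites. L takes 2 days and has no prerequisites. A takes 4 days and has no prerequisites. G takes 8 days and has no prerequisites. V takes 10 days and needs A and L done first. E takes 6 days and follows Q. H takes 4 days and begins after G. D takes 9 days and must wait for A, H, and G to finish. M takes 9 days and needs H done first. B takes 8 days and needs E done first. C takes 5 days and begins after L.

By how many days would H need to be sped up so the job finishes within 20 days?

1

Current finish: 21 days; target: 20.
H is on every critical path, so each day cut from H cuts the finish by one (this holds down to a finish of 20).
Need 21 − 20 = 1 day off H → H becomes 3 days, finish becomes 20.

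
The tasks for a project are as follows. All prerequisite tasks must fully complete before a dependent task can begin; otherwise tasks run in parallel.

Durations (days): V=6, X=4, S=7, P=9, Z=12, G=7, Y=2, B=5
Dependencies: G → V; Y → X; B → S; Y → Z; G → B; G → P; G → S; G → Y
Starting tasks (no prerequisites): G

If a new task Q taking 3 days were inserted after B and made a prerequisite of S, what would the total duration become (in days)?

22

Originally the project takes 21 days.
With Q inserted, S now waits for max(G, B, Q).
New critical path: G→B→Q→S = 7+5+3+7 = 22 ⇒ 22 days.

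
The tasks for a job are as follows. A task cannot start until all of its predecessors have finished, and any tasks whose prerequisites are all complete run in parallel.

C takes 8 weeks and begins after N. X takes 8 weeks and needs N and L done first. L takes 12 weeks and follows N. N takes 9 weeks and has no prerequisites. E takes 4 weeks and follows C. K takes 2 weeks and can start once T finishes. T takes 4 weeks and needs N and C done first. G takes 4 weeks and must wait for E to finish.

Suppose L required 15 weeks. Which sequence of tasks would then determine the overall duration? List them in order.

As given, the longest chain is N→L→X = 9+12+8 = 29, so the finish is 29 weeks.
Since L is critical, the +3 change carries straight to that chain (now 32 weeks).
No other chain overtakes it, so the finish is 32 weeks.

N, L, X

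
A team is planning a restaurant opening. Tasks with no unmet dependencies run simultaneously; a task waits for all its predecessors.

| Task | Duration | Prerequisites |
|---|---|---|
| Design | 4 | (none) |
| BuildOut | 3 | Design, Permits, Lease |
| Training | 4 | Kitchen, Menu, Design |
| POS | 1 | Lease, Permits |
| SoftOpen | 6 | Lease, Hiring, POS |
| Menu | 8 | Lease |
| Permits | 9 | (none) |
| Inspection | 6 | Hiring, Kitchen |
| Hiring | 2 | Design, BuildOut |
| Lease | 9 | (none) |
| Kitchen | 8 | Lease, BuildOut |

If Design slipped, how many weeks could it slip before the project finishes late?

The longest chain is Lease→BuildOut→Kitchen→Inspection = 9+3+8+6 = 26; overall finish 26 weeks.
Longest path through Design: 21 weeks (earliest finish 4, latest finish 9).
So Design can slip 9 − 4 = 5 weeks.

5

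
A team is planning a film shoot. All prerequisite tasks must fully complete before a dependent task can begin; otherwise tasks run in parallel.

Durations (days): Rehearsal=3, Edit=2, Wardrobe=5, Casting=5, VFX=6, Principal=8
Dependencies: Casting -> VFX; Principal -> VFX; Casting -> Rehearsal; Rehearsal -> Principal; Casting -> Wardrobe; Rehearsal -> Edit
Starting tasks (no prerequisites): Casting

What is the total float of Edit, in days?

The longest chain is Casting→Rehearsal→Principal→VFX = 5+3+8+6 = 22; overall finish 22 days.
The longest chain containing Edit totals 10 days.
So Edit can slip 22 − 10 = 12 days.

12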